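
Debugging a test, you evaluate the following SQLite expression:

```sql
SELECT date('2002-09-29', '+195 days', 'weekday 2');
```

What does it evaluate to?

2003-04-15

Applying '+195 days' to 2002-09-29: counting 195 days forward gives 2003-04-12.
`weekday 2` advances to the next Tuesday; 2003-04-12 is a Saturday, so it moves forward to 2003-04-15.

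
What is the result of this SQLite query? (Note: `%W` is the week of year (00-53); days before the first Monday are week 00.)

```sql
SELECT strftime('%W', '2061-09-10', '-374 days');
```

First apply '-374 days': 2061-09-10 → 2060-09-01.
2060-09-01 is a Wednesday. SQLite's %W counts Mondays since the year started; the result is 35.

35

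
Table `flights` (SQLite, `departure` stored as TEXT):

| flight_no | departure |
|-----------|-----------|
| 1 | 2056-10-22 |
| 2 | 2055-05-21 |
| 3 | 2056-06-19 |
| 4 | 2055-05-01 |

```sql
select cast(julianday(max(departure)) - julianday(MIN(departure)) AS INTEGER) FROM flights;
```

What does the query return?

540

MIN = 2055-05-01, MAX = 2056-10-22.
30 days remain in May 2055 after the 1st (31 − 1).
Full months from June 2055 through September 2056 contribute their day counts.
Then 22 days into October 2056.
Total: 30 + 30 + 31 + 31 + 30 + 31 + 30 + 31 + 31 + 29 + 31 + 30 + 31 + 30 + 31 + 31 + 30 + 22 = 540.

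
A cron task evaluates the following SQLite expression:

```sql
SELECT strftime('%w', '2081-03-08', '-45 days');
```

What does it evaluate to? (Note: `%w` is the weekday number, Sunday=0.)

First apply '-45 days': 2081-03-08 → 2081-01-22.
2081-01-22 is a Wednesday; with Sunday=0 that is 3.

3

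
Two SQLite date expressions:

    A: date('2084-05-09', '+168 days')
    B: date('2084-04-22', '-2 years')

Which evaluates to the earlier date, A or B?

B

A = 2084-10-24.
B = 2082-04-22.
B is earlier.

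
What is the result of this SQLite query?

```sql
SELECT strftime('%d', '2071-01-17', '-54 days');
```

24

First apply '-54 days': 2071-01-17 → 2070-11-24.
`%d` extracts the 2-digit day of month: 24.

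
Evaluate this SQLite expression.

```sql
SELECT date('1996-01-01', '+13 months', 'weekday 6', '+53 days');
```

1997-03-26

Adding +13 months to 1996-01-01 gives 1997-02-01.
`weekday 6` advances to the next Saturday; 1997-02-01 is already a Saturday, so it stays at 1997-02-01.
Applying '+53 days' to 1997-02-01: counting 53 days forward gives 1997-03-26.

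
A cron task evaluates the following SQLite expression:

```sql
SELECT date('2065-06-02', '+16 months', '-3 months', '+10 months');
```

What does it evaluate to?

Adding +16 months to 2065-06-02 gives 2066-10-02.
Adding -3 months to 2066-10-02 gives 2066-07-02.
Adding +10 months to 2066-07-02 gives 2067-05-02.

2067-05-02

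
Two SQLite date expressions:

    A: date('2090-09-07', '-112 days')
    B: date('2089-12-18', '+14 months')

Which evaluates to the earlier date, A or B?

A

A = 2090-05-18.
B = 2091-02-18.
A is earlier.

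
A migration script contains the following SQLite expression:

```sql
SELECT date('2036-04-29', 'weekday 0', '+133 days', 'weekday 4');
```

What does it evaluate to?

`weekday 0` advances to the next Sunday; 2036-04-29 is a Tuesday, so it moves forward to 2036-05-04.
Applying '+133 days' to 2036-05-04: counting 133 days forward gives 2036-09-14.
`weekday 4` advances to the next Thursday; 2036-09-14 is a Sunday, so it moves forward to 2036-09-18.

2036-09-18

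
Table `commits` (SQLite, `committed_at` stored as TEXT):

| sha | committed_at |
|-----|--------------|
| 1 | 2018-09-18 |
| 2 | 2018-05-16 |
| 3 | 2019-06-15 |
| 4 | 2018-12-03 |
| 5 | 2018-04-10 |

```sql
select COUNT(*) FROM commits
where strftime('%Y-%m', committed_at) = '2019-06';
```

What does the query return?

1

Rows with year-month 2019-06: 2019-06-15 → 1.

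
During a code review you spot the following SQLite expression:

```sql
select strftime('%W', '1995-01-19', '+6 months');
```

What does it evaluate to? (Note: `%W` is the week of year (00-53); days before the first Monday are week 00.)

29

First apply '+6 months': 1995-01-19 → 1995-07-19.
1995-07-19 is a Wednesday. SQLite's %W counts Mondays since the year started; the result is 29.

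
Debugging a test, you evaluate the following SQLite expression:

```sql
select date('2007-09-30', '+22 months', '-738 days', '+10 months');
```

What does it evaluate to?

Adding +22 months to 2007-09-30 gives 2009-07-30.
Applying '-738 days' to 2009-07-30: counting 738 days back gives 2007-07-23.
Adding +10 months to 2007-07-23 gives 2008-05-23.

2008-05-23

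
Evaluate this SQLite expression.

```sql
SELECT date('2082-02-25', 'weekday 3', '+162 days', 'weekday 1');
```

`weekday 3` advances to the next Wednesday; 2082-02-25 is already a Wednesday, so it stays at 2082-02-25.
Applying '+162 days' to 2082-02-25: counting 162 days forward gives 2082-08-06.
`weekday 1` advances to the next Monday; 2082-08-06 is a Thursday, so it moves forward to 2082-08-10.

2082-08-10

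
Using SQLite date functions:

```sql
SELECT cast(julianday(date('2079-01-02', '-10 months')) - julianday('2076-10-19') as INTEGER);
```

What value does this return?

499

Adding -10 months to 2079-01-02 gives 2078-03-02.
12 days remain in October 2076 after the 19th (31 − 19).
Full months from November 2076 through February 2078 contribute their day counts.
Then 2 days into March 2078.
Total: 12 + 30 + 31 + 31 + 28 + 31 + 30 + 31 + 30 + 31 + 31 + 30 + 31 + 30 + 31 + 31 + 28 + 2 = 499.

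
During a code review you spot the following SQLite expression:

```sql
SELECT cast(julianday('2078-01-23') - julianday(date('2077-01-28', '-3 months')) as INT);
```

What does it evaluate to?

452

Adding -3 months to 2077-01-28 gives 2076-10-28.
3 days remain in October 2076 after the 28th (31 − 28).
Full months from November 2076 through December 2077 contribute their day counts.
Then 23 days into January 2078.
Total: 3 + 30 + 31 + 31 + 28 + 31 + 30 + 31 + 30 + 31 + 31 + 30 + 31 + 30 + 31 + 23 = 452.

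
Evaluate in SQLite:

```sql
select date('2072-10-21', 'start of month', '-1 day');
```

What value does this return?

2072-09-30

`start of month` rewinds 2072-10-21 to 2072-10-01.
Going back 1 day from 2072-10-01 reaches 2072-09-30 (last day of September, 30 days).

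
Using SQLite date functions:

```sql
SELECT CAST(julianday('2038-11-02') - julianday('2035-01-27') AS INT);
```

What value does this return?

4 days remain in January 2035 after the 27th (31 − 27).
Full months from February 2035 through October 2038 contribute their day counts.
Then 2 days into November 2038.
Total: 4 + 28 + 31 + 30 + 31 + 30 + 31 + 31 + 30 + 31 + 30 + 31 + 31 + 29 + 31 + 30 + 31 + 30 + 31 + 31 + 30 + 31 + 30 + 31 + 31 + 28 + 31 + 30 + 31 + 30 + 31 + 31 + 30 + 31 + 30 + 31 + 31 + 28 + 31 + 30 + 31 + 30 + 31 + 31 + 30 + 31 + 2 = 1375.

1375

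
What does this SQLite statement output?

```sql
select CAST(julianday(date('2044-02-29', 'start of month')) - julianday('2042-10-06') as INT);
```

`start of month` rewinds 2044-02-29 to 2044-02-01.
25 days remain in October 2042 after the 6th (31 − 6).
Full months from November 2042 through January 2044 contribute their day counts.
Then 1 day into February 2044.
Total: 25 + 30 + 31 + 31 + 28 + 31 + 30 + 31 + 30 + 31 + 31 + 30 + 31 + 30 + 31 + 31 + 1 = 483.

483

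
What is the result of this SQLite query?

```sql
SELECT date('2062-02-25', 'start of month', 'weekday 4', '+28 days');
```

`start of month` rewinds 2062-02-25 to 2062-02-01.
`weekday 4` advances to the next Thursday; 2062-02-01 is a Wednesday, so it moves forward to 2062-02-02.
February 2062 has 28 days; 26 remain after the 2nd, so 27 days reach 2062-03-01.
Advancing 1 more day within March lands on 2062-03-02.

2062-03-02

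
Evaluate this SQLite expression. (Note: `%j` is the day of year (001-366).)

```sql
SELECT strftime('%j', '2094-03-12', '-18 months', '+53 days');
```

309

First apply '-18 months', '+53 days': 2094-03-12 → 2092-11-04.
Day-of-year for 2092-11-04: days since 2092-01-01 inclusive = 309, zero-padded to 309.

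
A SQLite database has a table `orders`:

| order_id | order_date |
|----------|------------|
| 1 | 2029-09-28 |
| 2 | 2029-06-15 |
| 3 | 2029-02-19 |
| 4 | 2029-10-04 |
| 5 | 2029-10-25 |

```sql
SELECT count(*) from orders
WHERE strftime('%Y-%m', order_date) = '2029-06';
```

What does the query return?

Rows with year-month 2029-06: 2029-06-15 → 1.

1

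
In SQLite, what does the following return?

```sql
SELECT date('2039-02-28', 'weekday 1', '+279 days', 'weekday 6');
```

2039-12-10

`weekday 1` advances to the next Monday; 2039-02-28 is already a Monday, so it stays at 2039-02-28.
Applying '+279 days' to 2039-02-28: counting 279 days forward gives 2039-12-04.
`weekday 6` advances to the next Saturday; 2039-12-04 is a Sunday, so it moves forward to 2039-12-10.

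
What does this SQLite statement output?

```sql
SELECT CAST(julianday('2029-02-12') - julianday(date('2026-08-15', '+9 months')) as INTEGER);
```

639

Adding +9 months to 2026-08-15 gives 2027-05-15.
16 days remain in May 2027 after the 15th (31 − 15).
Full months from June 2027 through January 2029 contribute their day counts.
Then 12 days into February 2029.
Total: 16 + 30 + 31 + 31 + 30 + 31 + 30 + 31 + 31 + 29 + 31 + 30 + 31 + 30 + 31 + 31 + 30 + 31 + 30 + 31 + 31 + 12 = 639.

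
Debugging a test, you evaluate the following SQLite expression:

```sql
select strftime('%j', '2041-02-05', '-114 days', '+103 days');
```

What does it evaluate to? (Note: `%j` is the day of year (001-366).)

First apply '-114 days', '+103 days': 2041-02-05 → 2041-01-25.
Day-of-year for 2041-01-25: days since 2041-01-01 inclusive = 25, zero-padded to 025.

025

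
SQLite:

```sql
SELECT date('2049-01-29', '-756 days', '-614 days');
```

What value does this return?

2045-04-30

Applying '-756 days' to 2049-01-29: counting 756 days back gives 2047-01-04.
Applying '-614 days' to 2047-01-04: counting 614 days back gives 2045-04-30.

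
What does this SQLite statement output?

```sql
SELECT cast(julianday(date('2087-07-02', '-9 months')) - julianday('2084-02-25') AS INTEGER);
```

Adding -9 months to 2087-07-02 gives 2086-10-02.
4 days remain in February 2084 after the 25th (29 − 25).
Full months from March 2084 through September 2086 contribute their day counts.
Then 2 days into October 2086.
Total: 4 + 31 + 30 + 31 + 30 + 31 + 31 + 30 + 31 + 30 + 31 + 31 + 28 + 31 + 30 + 31 + 30 + 31 + 31 + 30 + 31 + 30 + 31 + 31 + 28 + 31 + 30 + 31 + 30 + 31 + 31 + 30 + 2 = 950.

950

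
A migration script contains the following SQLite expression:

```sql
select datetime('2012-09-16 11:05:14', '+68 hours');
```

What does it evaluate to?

+68 hours from 2012-09-16 11:05:14 is 2012-09-19 07:05:14 (crosses midnight).

2012-09-19 07:05:14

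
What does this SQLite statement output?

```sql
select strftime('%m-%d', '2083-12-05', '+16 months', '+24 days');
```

04-29

First apply '+16 months', '+24 days': 2083-12-05 → 2085-04-29.
`%m-%d` extracts the month-day: 04-29.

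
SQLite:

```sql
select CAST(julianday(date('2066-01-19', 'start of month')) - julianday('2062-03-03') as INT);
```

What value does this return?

`start of month` rewinds 2066-01-19 to 2066-01-01.
28 days remain in March 2062 after the 3rd (31 − 3).
Full months from April 2062 through December 2065 contribute their day counts.
Then 1 day into January 2066.
Total: 28 + 30 + 31 + 30 + 31 + 31 + 30 + 31 + 30 + 31 + 31 + 28 + 31 + 30 + 31 + 30 + 31 + 31 + 30 + 31 + 30 + 31 + 31 + 29 + 31 + 30 + 31 + 30 + 31 + 31 + 30 + 31 + 30 + 31 + 31 + 28 + 31 + 30 + 31 + 30 + 31 + 31 + 30 + 31 + 30 + 31 + 1 = 1400.

1400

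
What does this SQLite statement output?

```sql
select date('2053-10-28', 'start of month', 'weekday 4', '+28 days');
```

`start of month` rewinds 2053-10-28 to 2053-10-01.
`weekday 4` advances to the next Thursday; 2053-10-01 is a Wednesday, so it moves forward to 2053-10-02.
Advancing 28 more days within October lands on 2053-10-30.

2053-10-30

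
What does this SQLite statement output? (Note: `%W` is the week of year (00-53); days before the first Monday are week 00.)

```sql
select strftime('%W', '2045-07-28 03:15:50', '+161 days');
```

01

First apply '+161 days': 2045-07-28 03:15:50 → 2046-01-05 03:15:50.
2046-01-05 is a Friday. SQLite's %W counts Mondays since the year started; the result is 01.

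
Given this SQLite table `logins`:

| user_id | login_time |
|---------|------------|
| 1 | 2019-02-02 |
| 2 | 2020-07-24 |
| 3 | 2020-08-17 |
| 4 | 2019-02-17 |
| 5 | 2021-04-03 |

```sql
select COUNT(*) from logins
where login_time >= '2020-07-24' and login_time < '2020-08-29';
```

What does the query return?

2

Rows in [2020-07-24, 2020-08-29): 2020-07-24, 2020-08-17 → 2 rows.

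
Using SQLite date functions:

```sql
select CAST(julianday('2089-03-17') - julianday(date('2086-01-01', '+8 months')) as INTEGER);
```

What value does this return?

Adding +8 months to 2086-01-01 gives 2086-09-01.
29 days remain in September 2086 after the 1st (30 − 1).
Full months from October 2086 through February 2089 contribute their day counts.
Then 17 days into March 2089.
Total: 29 + 31 + 30 + 31 + 31 + 28 + 31 + 30 + 31 + 30 + 31 + 31 + 30 + 31 + 30 + 31 + 31 + 29 + 31 + 30 + 31 + 30 + 31 + 31 + 30 + 31 + 30 + 31 + 31 + 28 + 17 = 928.

928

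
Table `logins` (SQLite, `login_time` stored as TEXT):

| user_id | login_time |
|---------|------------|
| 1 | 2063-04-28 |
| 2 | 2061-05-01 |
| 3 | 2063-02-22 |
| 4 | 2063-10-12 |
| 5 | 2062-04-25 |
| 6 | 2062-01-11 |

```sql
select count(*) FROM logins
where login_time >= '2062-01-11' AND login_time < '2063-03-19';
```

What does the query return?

3

Rows in [2062-01-11, 2063-03-19): 2063-02-22, 2062-04-25, 2062-01-11 → 3 rows.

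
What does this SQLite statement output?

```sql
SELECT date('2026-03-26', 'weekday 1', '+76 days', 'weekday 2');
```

2026-06-16

`weekday 1` advances to the next Monday; 2026-03-26 is a Thursday, so it moves forward to 2026-03-30.
Applying '+76 days' to 2026-03-30: counting 76 days forward gives 2026-06-14.
`weekday 2` advances to the next Tuesday; 2026-06-14 is a Sunday, so it moves forward to 2026-06-16.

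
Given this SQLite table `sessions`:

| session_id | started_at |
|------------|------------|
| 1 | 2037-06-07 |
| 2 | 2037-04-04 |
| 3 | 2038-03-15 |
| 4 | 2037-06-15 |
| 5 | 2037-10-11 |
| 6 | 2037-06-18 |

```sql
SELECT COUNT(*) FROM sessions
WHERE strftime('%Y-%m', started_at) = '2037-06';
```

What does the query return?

Rows with year-month 2037-06: 2037-06-07, 2037-06-15, 2037-06-18 → 3.

3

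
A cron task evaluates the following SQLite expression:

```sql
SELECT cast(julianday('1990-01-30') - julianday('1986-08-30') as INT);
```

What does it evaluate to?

1 day remains in August 1986 after the 30th (31 − 30).
Full months from September 1986 through December 1989 contribute their day counts.
Then 30 days into January 1990.
Total: 1 + 30 + 31 + 30 + 31 + 31 + 28 + 31 + 30 + 31 + 30 + 31 + 31 + 30 + 31 + 30 + 31 + 31 + 29 + 31 + 30 + 31 + 30 + 31 + 31 + 30 + 31 + 30 + 31 + 31 + 28 + 31 + 30 + 31 + 30 + 31 + 31 + 30 + 31 + 30 + 31 + 30 = 1249.

1249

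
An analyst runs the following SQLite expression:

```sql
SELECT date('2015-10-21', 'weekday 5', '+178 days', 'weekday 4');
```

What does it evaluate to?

`weekday 5` advances to the next Friday; 2015-10-21 is a Wednesday, so it moves forward to 2015-10-23.
Applying '+178 days' to 2015-10-23: counting 178 days forward gives 2016-04-18.
`weekday 4` advances to the next Thursday; 2016-04-18 is a Monday, so it moves forward to 2016-04-21.

2016-04-21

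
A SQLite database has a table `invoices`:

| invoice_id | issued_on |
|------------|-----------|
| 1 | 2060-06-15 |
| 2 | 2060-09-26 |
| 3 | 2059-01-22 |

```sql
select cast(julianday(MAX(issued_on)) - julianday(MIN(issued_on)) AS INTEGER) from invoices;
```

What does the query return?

MIN = 2059-01-22, MAX = 2060-09-26.
9 days remain in January 2059 after the 22nd (31 − 22).
Full months from February 2059 through August 2060 contribute their day counts.
Then 26 days into September 2060.
Total: 9 + 28 + 31 + 30 + 31 + 30 + 31 + 31 + 30 + 31 + 30 + 31 + 31 + 29 + 31 + 30 + 31 + 30 + 31 + 31 + 26 = 613.

613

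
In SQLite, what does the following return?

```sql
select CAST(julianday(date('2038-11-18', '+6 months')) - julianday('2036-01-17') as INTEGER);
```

1217

Adding +6 months to 2038-11-18 gives 2039-05-18.
14 days remain in January 2036 after the 17th (31 − 17).
Full months from February 2036 through April 2039 contribute their day counts.
Then 18 days into May 2039.
Total: 14 + 29 + 31 + 30 + 31 + 30 + 31 + 31 + 30 + 31 + 30 + 31 + 31 + 28 + 31 + 30 + 31 + 30 + 31 + 31 + 30 + 31 + 30 + 31 + 31 + 28 + 31 + 30 + 31 + 30 + 31 + 31 + 30 + 31 + 30 + 31 + 31 + 28 + 31 + 30 + 18 = 1217.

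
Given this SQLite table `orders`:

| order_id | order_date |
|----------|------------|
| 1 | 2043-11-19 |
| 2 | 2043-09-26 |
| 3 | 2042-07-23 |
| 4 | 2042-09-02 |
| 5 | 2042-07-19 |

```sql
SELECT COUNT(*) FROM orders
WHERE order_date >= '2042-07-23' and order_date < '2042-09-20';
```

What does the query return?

2

Rows in [2042-07-23, 2042-09-20): 2042-07-23, 2042-09-02 → 2 rows.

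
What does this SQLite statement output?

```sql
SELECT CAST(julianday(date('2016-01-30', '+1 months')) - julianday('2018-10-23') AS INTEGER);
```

Adding +1 month to 2016-01-30 targets 2016-02-30. February 2016 has only 29 days, so SQLite normalizes the 1-day overflow forward to 2016-03-01.
30 days remain in March 2016 after the 1st (31 − 1).
Full months from April 2016 through September 2018 contribute their day counts.
Then 23 days into October 2018.
Total: 30 + 30 + 31 + 30 + 31 + 31 + 30 + 31 + 30 + 31 + 31 + 28 + 31 + 30 + 31 + 30 + 31 + 31 + 30 + 31 + 30 + 31 + 31 + 28 + 31 + 30 + 31 + 30 + 31 + 31 + 30 + 23 = 966.
The subtraction is earlier − later, so the result is −966 → -966.

-966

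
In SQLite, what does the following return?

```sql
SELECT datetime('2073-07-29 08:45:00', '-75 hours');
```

-75 hours from 2073-07-29 08:45:00 is 2073-07-26 05:45:00 (crosses midnight).

2073-07-26 05:45:00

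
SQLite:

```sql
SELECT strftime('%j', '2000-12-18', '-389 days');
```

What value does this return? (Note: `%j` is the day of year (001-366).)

329

First apply '-389 days': 2000-12-18 → 1999-11-25.
Day-of-year for 1999-11-25: days since 1999-01-01 inclusive = 329, zero-padded to 329.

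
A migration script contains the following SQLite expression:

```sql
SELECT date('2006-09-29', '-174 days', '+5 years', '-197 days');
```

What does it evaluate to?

2010-09-23

Applying '-174 days' to 2006-09-29: counting 174 days back gives 2006-04-08.
Adding +5 years to 2006-04-08 gives 2011-04-08.
Applying '-197 days' to 2011-04-08: counting 197 days back gives 2010-09-23.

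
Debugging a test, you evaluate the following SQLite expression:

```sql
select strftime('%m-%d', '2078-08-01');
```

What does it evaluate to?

`%m-%d` extracts the month-day: 08-01.

08-01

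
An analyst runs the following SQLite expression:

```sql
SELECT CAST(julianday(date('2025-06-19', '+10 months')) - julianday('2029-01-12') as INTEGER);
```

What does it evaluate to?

-999

Adding +10 months to 2025-06-19 gives 2026-04-19.
11 days remain in April 2026 after the 19th (30 − 19).
Full months from May 2026 through December 2028 contribute their day counts.
Then 12 days into January 2029.
Total: 11 + 31 + 30 + 31 + 31 + 30 + 31 + 30 + 31 + 31 + 28 + 31 + 30 + 31 + 30 + 31 + 31 + 30 + 31 + 30 + 31 + 31 + 29 + 31 + 30 + 31 + 30 + 31 + 31 + 30 + 31 + 30 + 31 + 12 = 999.
The subtraction is earlier − later, so the result is −999 → -999.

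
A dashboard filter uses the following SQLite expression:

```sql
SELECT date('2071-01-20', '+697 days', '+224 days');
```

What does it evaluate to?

Applying '+697 days' to 2071-01-20: counting 697 days forward gives 2072-12-17.
Applying '+224 days' to 2072-12-17: counting 224 days forward gives 2073-07-29.

2073-07-29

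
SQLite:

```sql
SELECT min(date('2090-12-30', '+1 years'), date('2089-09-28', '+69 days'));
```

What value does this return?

2089-12-06

date('2090-12-30', '+1 years') → 2091-12-30.
date('2089-09-28', '+69 days') → 2089-12-06.
Earlier of the two is 2089-12-06.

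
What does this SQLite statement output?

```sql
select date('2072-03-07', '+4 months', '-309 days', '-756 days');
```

Adding +4 months to 2072-03-07 gives 2072-07-07.
Applying '-309 days' to 2072-07-07: counting 309 days back gives 2071-09-02.
Applying '-756 days' to 2071-09-02: counting 756 days back gives 2069-08-07.

2069-08-07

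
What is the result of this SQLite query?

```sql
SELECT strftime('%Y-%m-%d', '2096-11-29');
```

`%Y-%m-%d` extracts the ISO date: 2096-11-29.

2096-11-29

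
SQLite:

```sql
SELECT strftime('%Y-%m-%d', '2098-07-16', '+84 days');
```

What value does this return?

2098-10-08

First apply '+84 days': 2098-07-16 → 2098-10-08.
`%Y-%m-%d` extracts the ISO date: 2098-10-08.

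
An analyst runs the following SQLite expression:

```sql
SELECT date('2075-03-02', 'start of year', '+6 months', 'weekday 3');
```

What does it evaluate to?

2075-07-03

`start of year` rewinds 2075-03-02 to 2075-01-01.
Adding +6 months to 2075-01-01 gives 2075-07-01.
`weekday 3` advances to the next Wednesday; 2075-07-01 is a Monday, so it moves forward to 2075-07-03.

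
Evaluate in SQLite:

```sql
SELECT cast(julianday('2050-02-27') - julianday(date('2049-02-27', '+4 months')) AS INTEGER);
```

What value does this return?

245

Adding +4 months to 2049-02-27 gives 2049-06-27.
3 days remain in June 2049 after the 27th (30 − 27).
Full months from July 2049 through January 2050 contribute their day counts.
Then 27 days into February 2050.
Total: 3 + 31 + 31 + 30 + 31 + 30 + 31 + 31 + 27 = 245.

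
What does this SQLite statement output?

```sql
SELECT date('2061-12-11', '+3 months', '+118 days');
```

Adding +3 months to 2061-12-11 gives 2062-03-11.
Applying '+118 days' to 2062-03-11: counting 118 days forward gives 2062-07-07.

2062-07-07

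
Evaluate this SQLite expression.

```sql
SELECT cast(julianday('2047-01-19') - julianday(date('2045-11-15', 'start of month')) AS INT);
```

444

`start of month` rewinds 2045-11-15 to 2045-11-01.
29 days remain in November 2045 after the 1st (30 − 1).
Full months from December 2045 through December 2046 contribute their day counts.
Then 19 days into January 2047.
Total: 29 + 31 + 31 + 28 + 31 + 30 + 31 + 30 + 31 + 31 + 30 + 31 + 30 + 31 + 19 = 444.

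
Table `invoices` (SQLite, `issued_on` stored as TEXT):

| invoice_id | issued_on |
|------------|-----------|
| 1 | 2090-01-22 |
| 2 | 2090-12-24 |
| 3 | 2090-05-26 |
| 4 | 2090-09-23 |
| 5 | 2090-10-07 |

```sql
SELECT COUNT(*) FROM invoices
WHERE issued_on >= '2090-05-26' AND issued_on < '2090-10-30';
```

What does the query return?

3

Rows in [2090-05-26, 2090-10-30): 2090-05-26, 2090-09-23, 2090-10-07 → 3 rows.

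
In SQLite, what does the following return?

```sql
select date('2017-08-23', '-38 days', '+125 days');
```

2017-11-18

Going back 23 days from 2017-08-23 reaches 2017-07-31 (last day of July, 31 days).
Going back 15 days within July lands on 2017-07-16.
Applying '+125 days' to 2017-07-16: counting 125 days forward gives 2017-11-18.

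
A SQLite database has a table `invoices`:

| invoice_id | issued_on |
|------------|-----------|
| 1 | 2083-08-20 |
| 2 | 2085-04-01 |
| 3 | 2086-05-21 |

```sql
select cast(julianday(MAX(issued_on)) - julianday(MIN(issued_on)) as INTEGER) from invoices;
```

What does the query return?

1005

MIN = 2083-08-20, MAX = 2086-05-21.
11 days remain in August 2083 after the 20th (31 − 20).
Full months from September 2083 through April 2086 contribute their day counts.
Then 21 days into May 2086.
Total: 11 + 30 + 31 + 30 + 31 + 31 + 29 + 31 + 30 + 31 + 30 + 31 + 31 + 30 + 31 + 30 + 31 + 31 + 28 + 31 + 30 + 31 + 30 + 31 + 31 + 30 + 31 + 30 + 31 + 31 + 28 + 31 + 30 + 21 = 1005.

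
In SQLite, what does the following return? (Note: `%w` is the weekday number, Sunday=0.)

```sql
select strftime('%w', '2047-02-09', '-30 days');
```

4

First apply '-30 days': 2047-02-09 → 2047-01-10.
2047-01-10 is a Thursday; with Sunday=0 that is 4.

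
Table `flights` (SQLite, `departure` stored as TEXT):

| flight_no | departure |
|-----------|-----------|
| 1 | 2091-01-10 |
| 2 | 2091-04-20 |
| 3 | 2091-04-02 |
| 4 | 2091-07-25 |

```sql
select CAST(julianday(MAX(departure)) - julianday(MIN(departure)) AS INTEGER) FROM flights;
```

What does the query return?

196

MIN = 2091-01-10, MAX = 2091-07-25.
21 days remain in January 2091 after the 10th (31 − 10).
February 2091: 28 days.
March 2091: 31 days.
April 2091: 30 days.
May 2091: 31 days.
June 2091: 30 days.
Then 25 days into July 2091.
Total: 21 + 28 + 31 + 30 + 31 + 30 + 25 = 196.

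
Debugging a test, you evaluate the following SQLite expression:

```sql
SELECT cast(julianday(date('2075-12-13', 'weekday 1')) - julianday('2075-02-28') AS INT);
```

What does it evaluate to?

`weekday 1` advances to the next Monday; 2075-12-13 is a Friday, so it moves forward to 2075-12-16.
0 days remain in February 2075 after the 28th (28 − 28).
Full months from March 2075 through November 2075 contribute their day counts.
Then 16 days into December 2075.
Total: 0 + 31 + 30 + 31 + 30 + 31 + 31 + 30 + 31 + 30 + 16 = 291.

291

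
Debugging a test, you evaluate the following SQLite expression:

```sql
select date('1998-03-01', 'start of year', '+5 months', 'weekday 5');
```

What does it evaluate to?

`start of year` rewinds 1998-03-01 to 1998-01-01.
Adding +5 months to 1998-01-01 gives 1998-06-01.
`weekday 5` advances to the next Friday; 1998-06-01 is a Monday, so it moves forward to 1998-06-05.

1998-06-05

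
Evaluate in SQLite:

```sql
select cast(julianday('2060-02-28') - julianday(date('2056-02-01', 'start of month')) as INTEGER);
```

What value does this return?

1488

`start of month` rewinds 2056-02-01 to 2056-02-01.
28 days remain in February 2056 after the 1st (29 − 1).
Full months from March 2056 through January 2060 contribute their day counts.
Then 28 days into February 2060.
Total: 28 + 31 + 30 + 31 + 30 + 31 + 31 + 30 + 31 + 30 + 31 + 31 + 28 + 31 + 30 + 31 + 30 + 31 + 31 + 30 + 31 + 30 + 31 + 31 + 28 + 31 + 30 + 31 + 30 + 31 + 31 + 30 + 31 + 30 + 31 + 31 + 28 + 31 + 30 + 31 + 30 + 31 + 31 + 30 + 31 + 30 + 31 + 31 + 28 = 1488.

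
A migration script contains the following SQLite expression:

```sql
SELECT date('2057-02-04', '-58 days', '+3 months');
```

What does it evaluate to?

Applying '-58 days' to 2057-02-04: counting 58 days back gives 2056-12-08.
Adding +3 months to 2056-12-08 gives 2057-03-08.

2057-03-08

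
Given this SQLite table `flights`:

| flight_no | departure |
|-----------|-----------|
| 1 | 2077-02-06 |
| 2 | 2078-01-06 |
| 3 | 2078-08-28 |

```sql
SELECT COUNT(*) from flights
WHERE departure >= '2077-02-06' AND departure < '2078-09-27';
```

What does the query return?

3

Rows in [2077-02-06, 2078-09-27): 2077-02-06, 2078-01-06, 2078-08-28 → 3 rows.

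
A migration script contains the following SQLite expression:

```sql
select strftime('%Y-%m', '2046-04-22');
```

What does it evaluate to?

`%Y-%m` extracts the year-month: 2046-04.

2046-04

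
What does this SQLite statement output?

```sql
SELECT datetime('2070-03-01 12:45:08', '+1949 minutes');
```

1949 minutes = 32h 29m; +1949 minutes from 2070-03-01 12:45:08 is 2070-03-02 21:14:08 (crosses midnight).

2070-03-02 21:14:08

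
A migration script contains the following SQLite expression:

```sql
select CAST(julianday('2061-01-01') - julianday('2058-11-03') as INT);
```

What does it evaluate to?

790

27 days remain in November 2058 after the 3rd (30 − 3).
Full months from December 2058 through December 2060 contribute their day counts.
Then 1 day into January 2061.
Total: 27 + 31 + 31 + 28 + 31 + 30 + 31 + 30 + 31 + 31 + 30 + 31 + 30 + 31 + 31 + 29 + 31 + 30 + 31 + 30 + 31 + 31 + 30 + 31 + 30 + 31 + 1 = 790.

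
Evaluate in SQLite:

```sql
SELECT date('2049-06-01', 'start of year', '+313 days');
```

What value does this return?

`start of year` rewinds 2049-06-01 to 2049-01-01.
Applying '+313 days' to 2049-01-01: counting 313 days forward gives 2049-11-10.

2049-11-10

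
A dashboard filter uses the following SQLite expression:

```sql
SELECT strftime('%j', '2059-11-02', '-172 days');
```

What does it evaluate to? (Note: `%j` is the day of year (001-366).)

First apply '-172 days': 2059-11-02 → 2059-05-14.
Day-of-year for 2059-05-14: days since 2059-01-01 inclusive = 134, zero-padded to 134.

134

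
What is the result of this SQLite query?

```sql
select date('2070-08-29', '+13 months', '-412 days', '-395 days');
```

Adding +13 months to 2070-08-29 gives 2071-09-29.
Applying '-412 days' to 2071-09-29: counting 412 days back gives 2070-08-13.
Applying '-395 days' to 2070-08-13: counting 395 days back gives 2069-07-14.

2069-07-14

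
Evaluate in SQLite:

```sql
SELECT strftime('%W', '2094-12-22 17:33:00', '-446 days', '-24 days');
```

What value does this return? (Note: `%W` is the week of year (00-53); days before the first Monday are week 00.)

36

First apply '-446 days', '-24 days': 2094-12-22 17:33:00 → 2093-09-08 17:33:00.
2093-09-08 is a Tuesday. SQLite's %W counts Mondays since the year started; the result is 36.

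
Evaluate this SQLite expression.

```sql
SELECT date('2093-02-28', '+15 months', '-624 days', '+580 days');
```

Adding +15 months to 2093-02-28 gives 2094-05-28.
Applying '-624 days' to 2094-05-28: counting 624 days back gives 2092-09-11.
Applying '+580 days' to 2092-09-11: counting 580 days forward gives 2094-04-14.

2094-04-14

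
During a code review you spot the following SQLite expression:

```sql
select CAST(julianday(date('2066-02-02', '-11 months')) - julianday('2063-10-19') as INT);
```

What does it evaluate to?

Adding -11 months to 2066-02-02 gives 2065-03-02.
12 days remain in October 2063 after the 19th (31 − 19).
Full months from November 2063 through February 2065 contribute their day counts.
Then 2 days into March 2065.
Total: 12 + 30 + 31 + 31 + 29 + 31 + 30 + 31 + 30 + 31 + 31 + 30 + 31 + 30 + 31 + 31 + 28 + 2 = 500.

500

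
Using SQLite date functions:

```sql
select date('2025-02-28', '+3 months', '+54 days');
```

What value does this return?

2025-07-21

Adding +3 months to 2025-02-28 gives 2025-05-28.
Applying '+54 days' to 2025-05-28: counting 54 days forward gives 2025-07-21.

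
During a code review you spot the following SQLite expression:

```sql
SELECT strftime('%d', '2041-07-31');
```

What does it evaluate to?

`%d` extracts the 2-digit day of month: 31.

31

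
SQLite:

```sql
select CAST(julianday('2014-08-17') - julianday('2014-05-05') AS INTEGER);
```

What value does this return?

26 days remain in May 2014 after the 5th (31 − 5).
June 2014: 30 days.
July 2014: 31 days.
Then 17 days into August 2014.
Total: 26 + 30 + 31 + 17 = 104.

104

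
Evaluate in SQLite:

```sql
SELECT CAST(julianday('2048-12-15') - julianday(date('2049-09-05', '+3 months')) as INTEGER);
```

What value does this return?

Adding +3 months to 2049-09-05 gives 2049-12-05.
16 days remain in December 2048 after the 15th (31 − 15).
Full months from January 2049 through November 2049 contribute their day counts.
Then 5 days into December 2049.
Total: 16 + 31 + 28 + 31 + 30 + 31 + 30 + 31 + 31 + 30 + 31 + 30 + 5 = 355.
The subtraction is earlier − later, so the result is −355 → -355.

-355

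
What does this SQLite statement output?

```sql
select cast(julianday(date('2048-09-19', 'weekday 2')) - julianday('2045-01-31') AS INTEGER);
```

`weekday 2` advances to the next Tuesday; 2048-09-19 is a Saturday, so it moves forward to 2048-09-22.
0 days remain in January 2045 after the 31st (31 − 31).
Full months from February 2045 through August 2048 contribute their day counts.
Then 22 days into September 2048.
Total: 0 + 28 + 31 + 30 + 31 + 30 + 31 + 31 + 30 + 31 + 30 + 31 + 31 + 28 + 31 + 30 + 31 + 30 + 31 + 31 + 30 + 31 + 30 + 31 + 31 + 28 + 31 + 30 + 31 + 30 + 31 + 31 + 30 + 31 + 30 + 31 + 31 + 29 + 31 + 30 + 31 + 30 + 31 + 31 + 22 = 1330.

1330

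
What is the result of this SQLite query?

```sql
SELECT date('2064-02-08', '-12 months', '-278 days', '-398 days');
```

Adding -12 months to 2064-02-08 gives 2063-02-08.
Applying '-278 days' to 2063-02-08: counting 278 days back gives 2062-05-06.
Applying '-398 days' to 2062-05-06: counting 398 days back gives 2061-04-03.

2061-04-03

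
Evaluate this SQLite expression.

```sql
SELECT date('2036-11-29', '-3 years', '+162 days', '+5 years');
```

2039-05-10

Adding -3 years to 2036-11-29 gives 2033-11-29.
Applying '+162 days' to 2033-11-29: counting 162 days forward gives 2034-05-10.
Adding +5 years to 2034-05-10 gives 2039-05-10.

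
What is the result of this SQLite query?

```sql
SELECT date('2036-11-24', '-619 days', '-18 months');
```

Applying '-619 days' to 2036-11-24: counting 619 days back gives 2035-03-16.
Adding -18 months to 2035-03-16 gives 2033-09-16.

2033-09-16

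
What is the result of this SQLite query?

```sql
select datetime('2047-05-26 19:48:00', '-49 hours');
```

-49 hours from 2047-05-26 19:48:00 is 2047-05-24 18:48:00 (crosses midnight).

2047-05-24 18:48:00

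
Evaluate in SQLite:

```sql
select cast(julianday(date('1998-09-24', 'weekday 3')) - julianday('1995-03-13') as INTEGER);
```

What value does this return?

1297

`weekday 3` advances to the next Wednesday; 1998-09-24 is a Thursday, so it moves forward to 1998-09-30.
18 days remain in March 1995 after the 13th (31 − 13).
Full months from April 1995 through August 1998 contribute their day counts.
Then 30 days into September 1998.
Total: 18 + 30 + 31 + 30 + 31 + 31 + 30 + 31 + 30 + 31 + 31 + 29 + 31 + 30 + 31 + 30 + 31 + 31 + 30 + 31 + 30 + 31 + 31 + 28 + 31 + 30 + 31 + 30 + 31 + 31 + 30 + 31 + 30 + 31 + 31 + 28 + 31 + 30 + 31 + 30 + 31 + 31 + 30 = 1297.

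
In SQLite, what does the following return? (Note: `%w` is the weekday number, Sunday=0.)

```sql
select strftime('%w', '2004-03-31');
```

2004-03-31 is a Wednesday; with Sunday=0 that is 3.

3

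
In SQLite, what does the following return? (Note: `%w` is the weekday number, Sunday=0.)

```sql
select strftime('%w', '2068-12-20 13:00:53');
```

4

2068-12-20 is a Thursday; with Sunday=0 that is 4.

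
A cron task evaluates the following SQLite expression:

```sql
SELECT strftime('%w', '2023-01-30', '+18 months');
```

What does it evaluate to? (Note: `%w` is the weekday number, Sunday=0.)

First apply '+18 months': 2023-01-30 → 2024-07-30.
2024-07-30 is a Tuesday; with Sunday=0 that is 2.

2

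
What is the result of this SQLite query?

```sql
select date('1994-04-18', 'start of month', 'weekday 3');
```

`start of month` rewinds 1994-04-18 to 1994-04-01.
`weekday 3` advances to the next Wednesday; 1994-04-01 is a Friday, so it moves forward to 1994-04-06.

1994-04-06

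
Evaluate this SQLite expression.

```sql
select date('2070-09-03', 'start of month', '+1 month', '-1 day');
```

`start of month` rewinds 2070-09-03 to 2070-09-01.
Adding +1 month to 2070-09-01 gives 2070-10-01.
Going back 1 day from 2070-10-01 reaches 2070-09-30 (last day of September, 30 days).

2070-09-30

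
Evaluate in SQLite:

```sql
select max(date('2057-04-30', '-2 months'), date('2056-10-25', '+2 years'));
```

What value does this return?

2058-10-25

date('2057-04-30', '-2 months') → 2057-03-02.
date('2056-10-25', '+2 years') → 2058-10-25.
Later of the two is 2058-10-25.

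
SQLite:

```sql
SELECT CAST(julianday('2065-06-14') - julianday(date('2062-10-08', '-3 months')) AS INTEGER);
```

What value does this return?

1072

Adding -3 months to 2062-10-08 gives 2062-07-08.
23 days remain in July 2062 after the 8th (31 − 8).
Full months from August 2062 through May 2065 contribute their day counts.
Then 14 days into June 2065.
Total: 23 + 31 + 30 + 31 + 30 + 31 + 31 + 28 + 31 + 30 + 31 + 30 + 31 + 31 + 30 + 31 + 30 + 31 + 31 + 29 + 31 + 30 + 31 + 30 + 31 + 31 + 30 + 31 + 30 + 31 + 31 + 28 + 31 + 30 + 31 + 14 = 1072.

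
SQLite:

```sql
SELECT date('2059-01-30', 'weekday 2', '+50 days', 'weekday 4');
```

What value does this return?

2059-03-27

`weekday 2` advances to the next Tuesday; 2059-01-30 is a Thursday, so it moves forward to 2059-02-04.
Applying '+50 days' to 2059-02-04: counting 50 days forward gives 2059-03-26.
`weekday 4` advances to the next Thursday; 2059-03-26 is a Wednesday, so it moves forward to 2059-03-27.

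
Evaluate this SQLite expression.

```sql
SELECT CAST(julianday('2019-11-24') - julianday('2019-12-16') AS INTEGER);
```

6 days remain in November 2019 after the 24th (30 − 24).
Then 16 days into December 2019.
Total: 6 + 16 = 22.
The subtraction is earlier − later, so the result is −22 → -22.

-22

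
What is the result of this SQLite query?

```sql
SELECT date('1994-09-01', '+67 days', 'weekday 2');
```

1994-11-08

Applying '+67 days' to 1994-09-01: counting 67 days forward gives 1994-11-07.
`weekday 2` advances to the next Tuesday; 1994-11-07 is a Monday, so it moves forward to 1994-11-08.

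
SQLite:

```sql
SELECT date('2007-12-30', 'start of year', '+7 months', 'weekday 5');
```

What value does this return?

2007-08-03

`start of year` rewinds 2007-12-30 to 2007-01-01.
Adding +7 months to 2007-01-01 gives 2007-08-01.
`weekday 5` advances to the next Friday; 2007-08-01 is a Wednesday, so it moves forward to 2007-08-03.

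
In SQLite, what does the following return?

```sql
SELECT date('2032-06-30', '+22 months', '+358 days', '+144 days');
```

2035-09-14

Adding +22 months to 2032-06-30 gives 2034-04-30.
Applying '+358 days' to 2034-04-30: counting 358 days forward gives 2035-04-23.
Applying '+144 days' to 2035-04-23: counting 144 days forward gives 2035-09-14.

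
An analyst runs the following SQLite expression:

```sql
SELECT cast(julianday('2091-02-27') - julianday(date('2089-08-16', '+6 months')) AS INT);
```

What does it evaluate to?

376

Adding +6 months to 2089-08-16 gives 2090-02-16.
12 days remain in February 2090 after the 16th (28 − 16).
Full months from March 2090 through January 2091 contribute their day counts.
Then 27 days into February 2091.
Total: 12 + 31 + 30 + 31 + 30 + 31 + 31 + 30 + 31 + 30 + 31 + 31 + 27 = 376.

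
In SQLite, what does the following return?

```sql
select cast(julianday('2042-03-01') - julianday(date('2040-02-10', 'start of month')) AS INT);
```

759

`start of month` rewinds 2040-02-10 to 2040-02-01.
28 days remain in February 2040 after the 1st (29 − 1).
Full months from March 2040 through February 2042 contribute their day counts.
Then 1 day into March 2042.
Total: 28 + 31 + 30 + 31 + 30 + 31 + 31 + 30 + 31 + 30 + 31 + 31 + 28 + 31 + 30 + 31 + 30 + 31 + 31 + 30 + 31 + 30 + 31 + 31 + 28 + 1 = 759.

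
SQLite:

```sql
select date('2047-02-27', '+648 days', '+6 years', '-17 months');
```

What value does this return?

2053-07-06

Applying '+648 days' to 2047-02-27: counting 648 days forward gives 2048-12-06.
Adding +6 years to 2048-12-06 gives 2054-12-06.
Adding -17 months to 2054-12-06 gives 2053-07-06.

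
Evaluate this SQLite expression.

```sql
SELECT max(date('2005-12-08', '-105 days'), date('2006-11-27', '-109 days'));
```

2006-08-10

date('2005-12-08', '-105 days') → 2005-08-25.
date('2006-11-27', '-109 days') → 2006-08-10.
Later of the two is 2006-08-10.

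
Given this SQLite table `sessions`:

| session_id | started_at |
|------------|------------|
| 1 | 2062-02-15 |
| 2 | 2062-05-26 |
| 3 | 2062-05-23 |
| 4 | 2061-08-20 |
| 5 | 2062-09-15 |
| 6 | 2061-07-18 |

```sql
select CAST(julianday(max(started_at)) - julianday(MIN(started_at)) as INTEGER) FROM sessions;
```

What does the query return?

424

MIN = 2061-07-18, MAX = 2062-09-15.
13 days remain in July 2061 after the 18th (31 − 18).
Full months from August 2061 through August 2062 contribute their day counts.
Then 15 days into September 2062.
Total: 13 + 31 + 30 + 31 + 30 + 31 + 31 + 28 + 31 + 30 + 31 + 30 + 31 + 31 + 15 = 424.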